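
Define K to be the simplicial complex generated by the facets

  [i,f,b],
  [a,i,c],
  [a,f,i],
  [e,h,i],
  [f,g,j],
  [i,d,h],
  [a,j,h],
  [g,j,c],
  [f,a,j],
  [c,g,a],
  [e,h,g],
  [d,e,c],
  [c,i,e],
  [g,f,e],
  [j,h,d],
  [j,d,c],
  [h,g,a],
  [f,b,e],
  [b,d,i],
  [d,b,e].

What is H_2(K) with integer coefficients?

K has 10 vertices, 30 edges, 20 triangles.
rank ∂_2 = 20, rank ∂_3 = 0 ⇒ b_2 = 20 − 20 − 0 = 0. So H_2 = 0.

H_2 ≅ 0.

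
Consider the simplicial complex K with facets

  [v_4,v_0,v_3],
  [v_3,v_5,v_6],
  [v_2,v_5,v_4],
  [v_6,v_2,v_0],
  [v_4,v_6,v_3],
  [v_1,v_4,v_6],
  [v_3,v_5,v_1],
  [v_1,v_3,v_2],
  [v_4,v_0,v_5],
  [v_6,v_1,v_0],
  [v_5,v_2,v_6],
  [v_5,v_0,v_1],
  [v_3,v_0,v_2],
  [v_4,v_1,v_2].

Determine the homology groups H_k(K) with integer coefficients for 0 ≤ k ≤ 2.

H_0 ≅ Z,  H_1 ≅ Z^2,  H_2 ≅ Z.

Take the total order v_0 < v_1 < v_2 < v_3 < v_4 < v_5 < v_6 on the vertex set. Then K (dimension 2) consists of the simplices:

  0-simplices (7): [v_0], [v_1], [v_2], [v_3], [v_4], [v_5], [v_6]
  1-simplices (21): (21 of them)
  2-simplices (14): (14 of them)

Hence C_0 ≅ Z^7, C_1 ≅ Z^21, C_2 ≅ Z^14.

∂_1: C_1 → C_0 sends each edge [p,q] (with p < q) to q − p. For instance
  ∂[v_1,v_3] = [v_3] − [v_1].
As a 7×21 matrix over Z this has rank 6, with invariant factors (1,1,1,1,1,1).

∂_2: C_2 → C_1 maps a triangle to the signed sum of its edges. For instance
  ∂[v_0,v_2,v_3] = [v_2,v_3] − [v_0,v_3] + [v_0,v_2],
  ∂[v_1,v_2,v_4] = [v_2,v_4] − [v_1,v_4] + [v_1,v_2].
The 21×14 boundary matrix has rank 13 and Smith normal form diag(1,1,1,1,1,1,1,1,1,1,1,1,1).

From H_k ≅ ker(∂_k) / im(∂_{k+1}) we obtain:

  H_0: rank C_0 − rank ∂_1 = 7 − 6 = 1, and the invariant factors of ∂_1 are all 1, so H_0 ≅ Z.
  H_1: rank ker ∂_1 − rank ∂_2 = (21 − 6) − 13 = 2, and the invariant factors of ∂_2 are all 1, so H_1 ≅ Z^2.
  H_2: rank ker ∂_2 − rank ∂_3 = (14 − 13) − 0 = 1, and there is no ∂_3, so H_2 ≅ Z.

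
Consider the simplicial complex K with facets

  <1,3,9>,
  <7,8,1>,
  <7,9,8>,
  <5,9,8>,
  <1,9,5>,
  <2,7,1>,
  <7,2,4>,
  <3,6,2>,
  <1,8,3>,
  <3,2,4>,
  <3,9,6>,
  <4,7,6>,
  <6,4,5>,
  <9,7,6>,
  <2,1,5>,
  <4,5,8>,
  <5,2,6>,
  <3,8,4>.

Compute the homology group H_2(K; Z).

We work with the vertex ordering 1 < 2 < 3 < 4 < 5 < 6 < 7 < 8 < 9. The simplices of K, each written with vertices in increasing order, are:

  0-simplices (9): [1], [2], [3], [4], [5], [6], [7], [8], [9]
  1-simplices (27): (27 of them)
  2-simplices (18): [1,2,5], [1,2,7], [1,3,8], [1,3,9], [1,5,9], [1,7,8], [2,3,4], [2,3,6], [2,4,7], [2,5,6], [3,4,8], [3,6,9], [4,5,6], [4,5,8], [4,6,7], [5,8,9], [6,7,9], [7,8,9]

so the chain groups are C_0 ≅ Z^9, C_1 ≅ Z^27, C_2 ≅ Z^18.

Boundary ∂_1: C_1 → C_0 sends each edge [p,q] (with p < q) to q − p.
The resulting 9×27 matrix has rank 8, and its Smith normal form has invariant factors (1,1,1,1,1,1,1,1).

∂_2: C_2 → C_1 acts by ∂[p,q,r] = [q,r] − [p,r] + [p,q]. For instance
  ∂[3,6,9] = [6,9] − [3,9] + [3,6],
  ∂[5,8,9] = [8,9] − [5,9] + [5,8].
The resulting 27×18 matrix has rank 18, and its Smith normal form has invariant factors (1,1,1,1,1,1,1,1,1,1,1,1,1,1,1,1,1,2).

Computing H_k = (kernel of ∂_k) / (image of ∂_{k+1}):

  H_2: rank ker ∂_2 − rank ∂_3 = (18 − 18) − 0 = 0, and there is no ∂_3, so H_2 ≅ 0.

(K is a triangulation of the Klein bottle.)

H_2 ≅ 0.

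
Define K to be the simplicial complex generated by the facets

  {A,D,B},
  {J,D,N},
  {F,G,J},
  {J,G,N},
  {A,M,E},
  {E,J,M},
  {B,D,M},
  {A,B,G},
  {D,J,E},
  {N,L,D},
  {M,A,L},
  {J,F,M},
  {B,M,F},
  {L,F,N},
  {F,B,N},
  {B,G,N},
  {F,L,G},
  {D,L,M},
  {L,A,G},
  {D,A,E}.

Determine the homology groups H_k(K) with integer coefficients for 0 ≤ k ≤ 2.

Fix the vertex order A < B < D < E < F < G < J < L < M < N and write every simplex with vertices in increasing order. Then dim K = 2 and the simplices of K are:

  0-simplices (10): A, B, D, E, F, G, J, L, M, N
  1-simplices (30): AB, AD, AE, AG, AL, AM, BD, BF, BG, BM, BN, DE, DJ, DL, DM, DN, EJ, EM, FG, FJ, FL, FM, FN, GJ, GL, GN, JM, JN, LM, LN
  2-simplices (20): ABD, ABG, ADE, AEM, AGL, ALM, BDM, BFM, BFN, BGN, DEJ, DJN, DLM, DLN, EJM, FGJ, FGL, FJM, FLN, GJN

giving chain groups C_0 ≅ Z^10, C_1 ≅ Z^30, C_2 ≅ Z^20.

Boundary ∂_1: C_1 → C_0 maps an edge to its endpoints' difference, ∂[p,q] = q − p. For instance
  ∂AG = G − A.
This gives a 10×30 integer matrix of rank 9; reducing to Smith normal form yields diagonal entries (1,1,1,1,1,1,1,1,1).

Boundary ∂_2: C_2 → C_1 maps a triangle to the signed sum of its edges. For instance
  ∂AGL = GL − AL + AG,
  ∂FJM = JM − FM + FJ.
As a 30×20 matrix over Z this has rank 20, with invariant factors (1,1,1,1,1,1,1,1,1,1,1,1,1,1,1,1,1,1,1,2).

Computing H_k = (kernel of ∂_k) / (image of ∂_{k+1}):

  H_0: rank C_0 − rank ∂_1 = 10 − 9 = 1, and the invariant factors of ∂_1 are all 1, so H_0 = Z.
  H_1: rank ker ∂_1 − rank ∂_2 = (30 − 9) − 20 = 1, and ∂_2 has invariant factor 2 > 1, so H_1 = Z ⊕ Z/2.
  H_2: rank ker ∂_2 − rank ∂_3 = (20 − 20) − 0 = 0, and there is no ∂_3, so H_2 = 0.

H_0 ≅ Z,  H_1 ≅ Z ⊕ Z/2,  H_2 = 0.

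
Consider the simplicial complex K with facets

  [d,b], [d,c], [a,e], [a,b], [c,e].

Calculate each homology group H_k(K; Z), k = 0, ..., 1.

Fix the vertex order a < b < c < d < e and write every simplex with vertices in increasing order. Then dim K = 1 and the simplices of K are:

  0-simplices (5): a, b, c, d, e
  1-simplices (5): ab, ae, bd, cd, ce

giving chain groups C_0 ≅ Z^5, C_1 ≅ Z^5.

Boundary ∂_1: C_1 → C_0 sends each edge [p,q] (with p < q) to q − p. For instance
  ∂ce = e − c.
The 5×5 boundary matrix has rank 4 and Smith normal form diag(1,1,1,1).

Computing H_k = (kernel of ∂_k) / (image of ∂_{k+1}):

  H_0: rank C_0 − rank ∂_1 = 5 − 4 = 1, and the invariant factors of ∂_1 are all 1, so H_0 ≅ Z.
  H_1: rank ker ∂_1 − rank ∂_2 = (5 − 4) − 0 = 1, and there is no ∂_2, so H_1 ≅ Z.

As a check, the Euler characteristic is 5 − 5 = 0, which agrees with 1 − 1 = 0.

H_0 ≅ Z,  H_1 ≅ Z.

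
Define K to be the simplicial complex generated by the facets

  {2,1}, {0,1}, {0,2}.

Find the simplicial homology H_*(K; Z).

We work with the vertex ordering 0 < 1 < 2. The simplices of K, each written with vertices in increasing order, are:

  0-simplices (3): [0], [1], [2]
  1-simplices (3): [0,1], [0,2], [1,2]

giving chain groups C_0 ≅ Z^3, C_1 ≅ Z^3.

The boundary map ∂_1: C_1 → C_0 maps an edge to its endpoints' difference, ∂[p,q] = q − p. For instance
  ∂[1,2] = [2] − [1].
The 3×3 boundary matrix has rank 2 and Smith normal form diag(1,1).

From H_k ≅ ker(∂_k) / im(∂_{k+1}) we obtain:

  H_0: rank C_0 − rank ∂_1 = 3 − 2 = 1, and the invariant factors of ∂_1 are all 1, so H_0 = Z.
  H_1: rank ker ∂_1 − rank ∂_2 = (3 − 2) − 0 = 1, and there is no ∂_2, so H_1 = Z.

H_0 ≅ Z,  H_1 ≅ Z.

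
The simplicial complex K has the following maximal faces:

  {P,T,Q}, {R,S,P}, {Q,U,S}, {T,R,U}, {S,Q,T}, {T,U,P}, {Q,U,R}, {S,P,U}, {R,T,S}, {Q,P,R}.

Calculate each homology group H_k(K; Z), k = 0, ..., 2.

H_0 ≅ Z,  H_1 ≅ Z/2,  H_2 = 0.

Order the vertices as P < Q < R < S < T < U. Listing each simplex with vertices in this order, K has dimension 2 with simplices:

  0-simplices (6): P, Q, R, S, T, U
  1-simplices (15): PQ, PR, PS, PT, PU, QR, QS, QT, QU, RS, RT, RU, ST, SU, TU
  2-simplices (10): PQR, PQT, PRS, PSU, PTU, QRU, QST, QSU, RST, RTU

Hence C_0 ≅ Z^6, C_1 ≅ Z^15, C_2 ≅ Z^10.

The boundary map ∂_1: C_1 → C_0 is given by ∂[p,q] = [q] − [p].
The 6×15 boundary matrix has rank 5 and Smith normal form diag(1,1,1,1,1).

The boundary map ∂_2: C_2 → C_1 maps a triangle to the signed sum of its edges. For instance
  ∂PRS = RS − PS + PR,
  ∂QRU = RU − QU + QR.
The 15×10 boundary matrix has rank 10 and Smith normal form diag(1,1,1,1,1,1,1,1,1,2).

Reading off H_k = ker ∂_k / im ∂_{k+1}:

  H_0: rank C_0 − rank ∂_1 = 6 − 5 = 1, and the invariant factors of ∂_1 are all 1, so H_0 = Z.
  H_1: rank ker ∂_1 − rank ∂_2 = (15 − 5) − 10 = 0, and ∂_2 has invariant factor 2 > 1, so H_1 = Z/2.
  H_2: rank ker ∂_2 − rank ∂_3 = (10 − 10) − 0 = 0, and there is no ∂_3, so H_2 = 0.

(K is a triangulation of the real projective plane RP^2.)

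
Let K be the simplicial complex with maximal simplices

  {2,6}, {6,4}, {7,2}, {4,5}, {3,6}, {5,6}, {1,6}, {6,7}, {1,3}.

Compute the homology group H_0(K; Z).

H_0 ≅ Z.

Take the total order 1 < 2 < 3 < 4 < 5 < 6 < 7 on the vertex set. Then K (dimension 1) consists of the simplices:

  0-simplices (7): [1], [2], [3], [4], [5], [6], [7]
  1-simplices (9): [1,3], [1,6], [2,6], [2,7], [3,6], [4,5], [4,6], [5,6], [6,7]

giving chain groups C_0 ≅ Z^7, C_1 ≅ Z^9.

The boundary map ∂_1: C_1 → C_0 sends each edge [p,q] (with p < q) to q − p. For instance
  ∂[3,6] = [6] − [3].
As a 7×9 matrix over Z this has rank 6, with invariant factors (1,1,1,1,1,1).

Now H_k = ker ∂_k / im ∂_{k+1}, so:

  H_0: rank C_0 − rank ∂_1 = 7 − 6 = 1, and the invariant factors of ∂_1 are all 1, so H_0 ≅ Z.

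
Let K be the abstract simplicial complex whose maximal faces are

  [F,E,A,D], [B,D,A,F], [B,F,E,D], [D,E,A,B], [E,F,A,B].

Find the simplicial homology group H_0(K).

Order the vertices as A < B < D < E < F. Listing each simplex with vertices in this order, K has dimension 3 with simplices:

  0-simplices (5): A, B, D, E, F
  1-simplices (10): AB, AD, AE, AF, BD, BE, BF, DE, DF, EF
  2-simplices (10): ABD, ABE, ABF, ADE, ADF, AEF, BDE, BDF, BEF, DEF
  3-simplices (5): ABDE, ABDF, ABEF, ADEF, BDEF

giving chain groups C_0 ≅ Z^5, C_1 ≅ Z^10, C_2 ≅ Z^10, C_3 ≅ Z^5.

Boundary ∂_1: C_1 → C_0 sends each edge [p,q] (with p < q) to q − p.
The resulting 5×10 matrix has rank 4, and its Smith normal form has invariant factors (1,1,1,1).

Boundary ∂_2: C_2 → C_1 maps a triangle to the signed sum of its edges. For instance
  ∂ABD = BD − AD + AB,
  ∂AEF = EF − AF + AE.
As a 10×10 matrix over Z this has rank 6, with invariant factors (1,1,1,1,1,1).

The boundary map ∂_3: C_3 → C_2 sends each 3-simplex σ to the alternating sum Σ_i (−1)^i (σ with its i-th vertex removed). For instance
  ∂ABDE = BDE − ADE + ABE − ABD,
  ∂ADEF = DEF − AEF + ADF − ADE.
As a 10×5 matrix over Z this has rank 4, with invariant factors (1,1,1,1).

Computing H_k = (kernel of ∂_k) / (image of ∂_{k+1}):

  H_0: rank C_0 − rank ∂_1 = 5 − 4 = 1, and the invariant factors of ∂_1 are all 1, so H_0 = Z.

H_0 = Z.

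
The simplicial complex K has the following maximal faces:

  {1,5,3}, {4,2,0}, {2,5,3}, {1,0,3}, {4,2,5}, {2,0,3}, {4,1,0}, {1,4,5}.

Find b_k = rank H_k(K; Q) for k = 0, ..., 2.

b_0 = 1, b_1 = 0, b_2 = 1.

We work with the vertex ordering 0 < 1 < 2 < 3 < 4 < 5. The simplices of K, each written with vertices in increasing order, are:

  0-simplices (6): [0], [1], [2], [3], [4], [5]
  1-simplices (12): [0,1], [0,2], [0,3], [0,4], [1,3], [1,4], [1,5], [2,3], [2,4], [2,5], [3,5], [4,5]
  2-simplices (8): [0,1,3], [0,1,4], [0,2,3], [0,2,4], [1,3,5], [1,4,5], [2,3,5], [2,4,5]

giving chain groups C_0 ≅ Z^6, C_1 ≅ Z^12, C_2 ≅ Z^8.

The boundary map ∂_1: C_1 → C_0 maps an edge to its endpoints' difference, ∂[p,q] = q − p.
The 6×12 boundary matrix has rank 5 and Smith normal form diag(1,1,1,1,1).

Boundary ∂_2: C_2 → C_1 sends each 2-simplex [p,q,r] to [q,r] − [p,r] + [p,q]. For instance
  ∂[0,1,3] = [1,3] − [0,3] + [0,1],
  ∂[0,2,4] = [2,4] − [0,4] + [0,2].
This gives a 12×8 integer matrix of rank 7; reducing to Smith normal form yields diagonal entries (1,1,1,1,1,1,1).

Reading off H_k = ker ∂_k / im ∂_{k+1}:

  H_0: rank C_0 − rank ∂_1 = 6 − 5 = 1, and the invariant factors of ∂_1 are all 1, so H_0 = Z.
  H_1: rank ker ∂_1 − rank ∂_2 = (12 − 5) − 7 = 0, and the invariant factors of ∂_2 are all 1, so H_1 = 0.
  H_2: rank ker ∂_2 − rank ∂_3 = (8 − 7) − 0 = 1, and there is no ∂_3, so H_2 = Z.

Hence the Betti numbers are b_0 = 1, b_1 = 0, b_2 = 1.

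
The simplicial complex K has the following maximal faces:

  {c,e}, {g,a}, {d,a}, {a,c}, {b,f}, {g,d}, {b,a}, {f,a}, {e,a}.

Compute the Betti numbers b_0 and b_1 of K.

b_0 = 1, b_1 = 3.

We work with the vertex ordering a < b < c < d < e < f < g. The simplices of K, each written with vertices in increasing order, are:

  0-simplices (7): a, b, c, d, e, f, g
  1-simplices (9): ab, ac, ad, ae, af, ag, bf, ce, dg

so the chain groups are C_0 ≅ Z^7, C_1 ≅ Z^9.

Boundary ∂_1: C_1 → C_0 sends each edge [p,q] (with p < q) to q − p.
The resulting 7×9 matrix has rank 6, and its Smith normal form has invariant factors (1,1,1,1,1,1).

Reading off H_k = ker ∂_k / im ∂_{k+1}:

  H_0: rank C_0 − rank ∂_1 = 7 − 6 = 1, and the invariant factors of ∂_1 are all 1, so H_0 = Z.
  H_1: rank ker ∂_1 − rank ∂_2 = (9 − 6) − 0 = 3, and there is no ∂_2, so H_1 = Z^3.

(K is a triangulation of a wedge of 3 circles.)

Hence the Betti numbers are b_0 = 1, b_1 = 3.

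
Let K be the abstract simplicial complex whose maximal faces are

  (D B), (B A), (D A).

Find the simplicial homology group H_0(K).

H_0 ≅ Z.

Take the total order A < B < D on the vertex set. Then K (dimension 1) consists of the simplices:

  0-simplices (3): A, B, D
  1-simplices (3): AB, AD, BD

giving chain groups C_0 ≅ Z^3, C_1 ≅ Z^3.

∂_1: C_1 → C_0 maps an edge to its endpoints' difference, ∂[p,q] = q − p.
The resulting 3×3 matrix has rank 2, and its Smith normal form has invariant factors (1,1).

Computing H_k = (kernel of ∂_k) / (image of ∂_{k+1}):

  H_0: rank C_0 − rank ∂_1 = 3 − 2 = 1, and the invariant factors of ∂_1 are all 1, so H_0 = Z.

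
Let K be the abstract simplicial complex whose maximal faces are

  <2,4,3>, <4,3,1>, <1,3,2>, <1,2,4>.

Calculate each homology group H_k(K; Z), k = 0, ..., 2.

Fix the vertex order 1 < 2 < 3 < 4 and write every simplex with vertices in increasing order. Then dim K = 2 and the simplices of K are:

  0-simplices (4): [1], [2], [3], [4]
  1-simplices (6): [1,2], [1,3], [1,4], [2,3], [2,4], [3,4]
  2-simplices (4): [1,2,3], [1,2,4], [1,3,4], [2,3,4]

giving chain groups C_0 ≅ Z^4, C_1 ≅ Z^6, C_2 ≅ Z^4.

The boundary map ∂_1: C_1 → C_0 is given by ∂[p,q] = [q] − [p].
As a 4×6 matrix over Z this has rank 3, with invariant factors (1,1,1).

The boundary map ∂_2: C_2 → C_1 maps a triangle to the signed sum of its edges. For instance
  ∂[1,2,3] = [2,3] − [1,3] + [1,2],
  ∂[1,3,4] = [3,4] − [1,4] + [1,3].
The 6×4 boundary matrix has rank 3 and Smith normal form diag(1,1,1).

Now H_k = ker ∂_k / im ∂_{k+1}, so:

  H_0: rank C_0 − rank ∂_1 = 4 − 3 = 1, and the invariant factors of ∂_1 are all 1, so H_0 = Z.
  H_1: rank ker ∂_1 − rank ∂_2 = (6 − 3) − 3 = 0, and the invariant factors of ∂_2 are all 1, so H_1 = 0.
  H_2: rank ker ∂_2 − rank ∂_3 = (4 − 3) − 0 = 1, and there is no ∂_3, so H_2 = Z.

H_0 ≅ Z,  H_1 = 0,  H_2 ≅ Z.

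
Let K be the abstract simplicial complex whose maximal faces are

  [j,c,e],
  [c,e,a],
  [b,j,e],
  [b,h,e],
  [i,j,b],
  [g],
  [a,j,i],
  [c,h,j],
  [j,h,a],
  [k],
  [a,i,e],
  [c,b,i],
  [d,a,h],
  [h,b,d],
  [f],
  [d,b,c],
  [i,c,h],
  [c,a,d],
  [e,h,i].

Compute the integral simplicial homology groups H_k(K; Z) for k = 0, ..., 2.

H_0 = Z^4,  H_1 = Z^2,  H_2 = Z.

Order the vertices as a < b < c < d < e < f < g < h < i < j < k. Listing each simplex with vertices in this order, K has dimension 2 with simplices:

  0-simplices (11): a, b, c, d, e, f, g, h, i, j, k
  1-simplices (24): ac, ad, ae, ah, ai, aj, bc, bd, be, bh, bi, bj, cd, ce, ch, ci, cj, dh, eh, ei, ej, hi, hj, ij
  2-simplices (16): acd, ace, adh, aei, ahj, aij, bcd, bci, bdh, beh, bej, bij, cej, chi, chj, ehi

Hence C_0 ≅ Z^11, C_1 ≅ Z^24, C_2 ≅ Z^16.

∂_1: C_1 → C_0 is given by ∂[p,q] = [q] − [p].
This gives a 11×24 integer matrix of rank 7; reducing to Smith normal form yields diagonal entries (1,1,1,1,1,1,1).

The boundary map ∂_2: C_2 → C_1 sends each 2-simplex [p,q,r] to [q,r] − [p,r] + [p,q]. For instance
  ∂acd = cd − ad + ac,
  ∂ahj = hj − aj + ah.
The resulting 24×16 matrix has rank 15, and its Smith normal form has invariant factors (1,1,1,1,1,1,1,1,1,1,1,1,1,1,1).

From H_k ≅ ker(∂_k) / im(∂_{k+1}) we obtain:

  H_0: rank C_0 − rank ∂_1 = 11 − 7 = 4, and the invariant factors of ∂_1 are all 1, so H_0 = Z^4.
  H_1: rank ker ∂_1 − rank ∂_2 = (24 − 7) − 15 = 2, and the invariant factors of ∂_2 are all 1, so H_1 = Z^2.
  H_2: rank ker ∂_2 − rank ∂_3 = (16 − 15) − 0 = 1, and there is no ∂_3, so H_2 = Z.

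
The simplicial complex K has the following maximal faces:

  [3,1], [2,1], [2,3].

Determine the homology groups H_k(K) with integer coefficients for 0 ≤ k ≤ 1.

Order the vertices as 1 < 2 < 3. Listing each simplex with vertices in this order, K has dimension 1 with simplices:

  0-simplices (3): [1], [2], [3]
  1-simplices (3): [1,2], [1,3], [2,3]

so the chain groups are C_0 ≅ Z^3, C_1 ≅ Z^3.

The boundary map ∂_1: C_1 → C_0 sends each edge [p,q] (with p < q) to q − p. For instance
  ∂[1,3] = [3] − [1].
This gives a 3×3 integer matrix of rank 2; reducing to Smith normal form yields diagonal entries (1,1).

From H_k ≅ ker(∂_k) / im(∂_{k+1}) we obtain:

  H_0: rank C_0 − rank ∂_1 = 3 − 2 = 1, and the invariant factors of ∂_1 are all 1, so H_0 ≅ Z.
  H_1: rank ker ∂_1 − rank ∂_2 = (3 − 2) − 0 = 1, and there is no ∂_2, so H_1 ≅ Z.

As a check, the Euler characteristic is 3 − 3 = 0, which agrees with 1 − 1 = 0.

H_0 ≅ Z,  H_1 ≅ Z.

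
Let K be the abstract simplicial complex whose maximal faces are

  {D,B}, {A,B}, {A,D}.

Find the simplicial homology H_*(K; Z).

H_0 = Z,  H_1 = Z.

Take the total order A < B < D on the vertex set. Then K (dimension 1) consists of the simplices:

  0-simplices (3): A, B, D
  1-simplices (3): AB, AD, BD

Hence C_0 ≅ Z^3, C_1 ≅ Z^3.

The boundary map ∂_1: C_1 → C_0 sends each edge [p,q] (with p < q) to q − p. For instance
  ∂AD = D − A.
This gives a 3×3 integer matrix of rank 2; reducing to Smith normal form yields diagonal entries (1,1).

Reading off H_k = ker ∂_k / im ∂_{k+1}:

  H_0: rank C_0 − rank ∂_1 = 3 − 2 = 1, and the invariant factors of ∂_1 are all 1, so H_0 ≅ Z.
  H_1: rank ker ∂_1 − rank ∂_2 = (3 − 2) − 0 = 1, and there is no ∂_2, so H_1 ≅ Z.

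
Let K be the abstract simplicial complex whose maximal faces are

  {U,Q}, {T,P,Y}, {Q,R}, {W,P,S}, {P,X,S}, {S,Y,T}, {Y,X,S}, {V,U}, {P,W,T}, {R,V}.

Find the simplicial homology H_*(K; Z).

H_0 ≅ Z^2,  H_1 ≅ Z^2,  H_2 = 0.

Take the total order P < Q < R < S < T < U < V < W < X < Y on the vertex set. Then K (dimension 2) consists of the simplices:

  0-simplices (10): P, Q, R, S, T, U, V, W, X, Y
  1-simplices (16): PS, PT, PW, PX, PY, QR, QU, RV, ST, SW, SX, SY, TW, TY, UV, XY
  2-simplices (6): PSW, PSX, PTW, PTY, STY, SXY

Hence C_0 ≅ Z^10, C_1 ≅ Z^16, C_2 ≅ Z^6.

∂_1: C_1 → C_0 maps an edge to its endpoints' difference, ∂[p,q] = q − p.
As a 10×16 matrix over Z this has rank 8, with invariant factors (1,1,1,1,1,1,1,1).

The boundary map ∂_2: C_2 → C_1 maps a triangle to the signed sum of its edges. For instance
  ∂SXY = XY − SY + SX,
  ∂PTW = TW − PW + PT.
The 16×6 boundary matrix has rank 6 and Smith normal form diag(1,1,1,1,1,1).

Now H_k = ker ∂_k / im ∂_{k+1}, so:

  H_0: rank C_0 − rank ∂_1 = 10 − 8 = 2, and the invariant factors of ∂_1 are all 1, so H_0 = Z^2.
  H_1: rank ker ∂_1 − rank ∂_2 = (16 − 8) − 6 = 2, and the invariant factors of ∂_2 are all 1, so H_1 = Z^2.
  H_2: rank ker ∂_2 − rank ∂_3 = (6 − 6) − 0 = 0, and there is no ∂_3, so H_2 = 0.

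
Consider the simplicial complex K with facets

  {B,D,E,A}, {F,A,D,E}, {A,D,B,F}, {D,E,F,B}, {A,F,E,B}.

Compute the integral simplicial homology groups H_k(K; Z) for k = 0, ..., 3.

Take the total order A < B < D < E < F on the vertex set. Then K (dimension 3) consists of the simplices:

  0-simplices (5): A, B, D, E, F
  1-simplices (10): AB, AD, AE, AF, BD, BE, BF, DE, DF, EF
  2-simplices (10): ABD, ABE, ABF, ADE, ADF, AEF, BDE, BDF, BEF, DEF
  3-simplices (5): ABDE, ABDF, ABEF, ADEF, BDEF

giving chain groups C_0 ≅ Z^5, C_1 ≅ Z^10, C_2 ≅ Z^10, C_3 ≅ Z^5.

Boundary ∂_1: C_1 → C_0 sends each edge [p,q] (with p < q) to q − p. For instance
  ∂AE = E − A.
The resulting 5×10 matrix has rank 4, and its Smith normal form has invariant factors (1,1,1,1).

Boundary ∂_2: C_2 → C_1 maps a triangle to the signed sum of its edges. For instance
  ∂ADE = DE − AE + AD,
  ∂BDE = DE − BE + BD.
This gives a 10×10 integer matrix of rank 6; reducing to Smith normal form yields diagonal entries (1,1,1,1,1,1).

∂_3: C_3 → C_2 sends each 3-simplex σ to the alternating sum Σ_i (−1)^i (σ with its i-th vertex removed). For instance
  ∂ADEF = DEF − AEF + ADF − ADE,
  ∂ABEF = BEF − AEF + ABF − ABE.
This gives a 10×5 integer matrix of rank 4; reducing to Smith normal form yields diagonal entries (1,1,1,1).

Computing H_k = (kernel of ∂_k) / (image of ∂_{k+1}):

  H_0: rank C_0 − rank ∂_1 = 5 − 4 = 1, and the invariant factors of ∂_1 are all 1, so H_0 = Z.
  H_1: rank ker ∂_1 − rank ∂_2 = (10 − 4) − 6 = 0, and the invariant factors of ∂_2 are all 1, so H_1 = 0.
  H_2: rank ker ∂_2 − rank ∂_3 = (10 − 6) − 4 = 0, and the invariant factors of ∂_3 are all 1, so H_2 = 0.
  H_3: rank ker ∂_3 − rank ∂_4 = (5 − 4) − 0 = 1, and there is no ∂_4, so H_3 = Z.

(K is a triangulation of the 3-sphere S^3.)

H_0 ≅ Z,  H_1 = 0,  H_2 = 0,  H_3 ≅ Z.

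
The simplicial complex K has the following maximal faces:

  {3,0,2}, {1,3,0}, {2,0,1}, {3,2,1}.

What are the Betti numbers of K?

b_0 = 1, b_1 = 0, b_2 = 1.

Fix the vertex order 0 < 1 < 2 < 3 and write every simplex with vertices in increasing order. Then dim K = 2 and the simplices of K are:

  0-simplices (4): [0], [1], [2], [3]
  1-simplices (6): [0,1], [0,2], [0,3], [1,2], [1,3], [2,3]
  2-simplices (4): [0,1,2], [0,1,3], [0,2,3], [1,2,3]

Hence C_0 ≅ Z^4, C_1 ≅ Z^6, C_2 ≅ Z^4.

The boundary map ∂_1: C_1 → C_0 is given by ∂[p,q] = [q] − [p].
This gives a 4×6 integer matrix of rank 3; reducing to Smith normal form yields diagonal entries (1,1,1).

Boundary ∂_2: C_2 → C_1 acts by ∂[p,q,r] = [q,r] − [p,r] + [p,q]. For instance
  ∂[0,2,3] = [2,3] − [0,3] + [0,2],
  ∂[0,1,2] = [1,2] − [0,2] + [0,1].
As a 6×4 matrix over Z this has rank 3, with invariant factors (1,1,1).

From H_k ≅ ker(∂_k) / im(∂_{k+1}) we obtain:

  H_0: rank C_0 − rank ∂_1 = 4 − 3 = 1, and the invariant factors of ∂_1 are all 1, so H_0 ≅ Z.
  H_1: rank ker ∂_1 − rank ∂_2 = (6 − 3) − 3 = 0, and the invariant factors of ∂_2 are all 1, so H_1 ≅ 0.
  H_2: rank ker ∂_2 − rank ∂_3 = (4 − 3) − 0 = 1, and there is no ∂_3, so H_2 ≅ Z.

As a check, the Euler characteristic is 4 − 6 + 4 = 2, which agrees with 1 − 0 + 1 = 2.

Hence the Betti numbers are b_0 = 1, b_1 = 0, b_2 = 1.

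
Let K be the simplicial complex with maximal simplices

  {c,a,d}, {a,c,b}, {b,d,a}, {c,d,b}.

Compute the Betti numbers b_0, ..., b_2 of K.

b_0 = 1, b_1 = 0, b_2 = 1.

Order the vertices as a < b < c < d. Listing each simplex with vertices in this order, K has dimension 2 with simplices:

  0-simplices (4): a, b, c, d
  1-simplices (6): ab, ac, ad, bc, bd, cd
  2-simplices (4): abc, abd, acd, bcd

Hence C_0 ≅ Z^4, C_1 ≅ Z^6, C_2 ≅ Z^4.

The boundary map ∂_1: C_1 → C_0 sends each edge [p,q] (with p < q) to q − p.
The 4×6 boundary matrix has rank 3 and Smith normal form diag(1,1,1).

∂_2: C_2 → C_1 acts by ∂[p,q,r] = [q,r] − [p,r] + [p,q]. For instance
  ∂acd = cd − ad + ac,
  ∂abd = bd − ad + ab.
As a 6×4 matrix over Z this has rank 3, with invariant factors (1,1,1).

Now H_k = ker ∂_k / im ∂_{k+1}, so:

  H_0: rank C_0 − rank ∂_1 = 4 − 3 = 1, and the invariant factors of ∂_1 are all 1, so H_0 ≅ Z.
  H_1: rank ker ∂_1 − rank ∂_2 = (6 − 3) − 3 = 0, and the invariant factors of ∂_2 are all 1, so H_1 ≅ 0.
  H_2: rank ker ∂_2 − rank ∂_3 = (4 − 3) − 0 = 1, and there is no ∂_3, so H_2 ≅ Z.

As a check, the Euler characteristic is 4 − 6 + 4 = 2, which agrees with 1 − 0 + 1 = 2.

Hence the Betti numbers are b_0 = 1, b_1 = 0, b_2 = 1.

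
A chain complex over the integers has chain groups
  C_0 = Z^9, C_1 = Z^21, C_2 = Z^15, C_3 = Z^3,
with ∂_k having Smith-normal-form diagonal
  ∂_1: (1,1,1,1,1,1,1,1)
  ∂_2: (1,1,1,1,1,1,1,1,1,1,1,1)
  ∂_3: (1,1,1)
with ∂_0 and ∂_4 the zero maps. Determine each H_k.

H_0 = Z,  H_1 = Z,  H_2 = 0,  H_3 = 0.

H_0: b_0 = 9 − 0 − 8 = 1; torsion from ∂_1 factors > 1: none. So H_0 = Z.
H_1: b_1 = 21 − 8 − 12 = 1; torsion from ∂_2 factors > 1: none. So H_1 = Z.
H_2: b_2 = 15 − 12 − 3 = 0; torsion from ∂_3 factors > 1: none. So H_2 = 0.
H_3: b_3 = 3 − 3 − 0 = 0; torsion from ∂_4 factors > 1: none. So H_3 = 0.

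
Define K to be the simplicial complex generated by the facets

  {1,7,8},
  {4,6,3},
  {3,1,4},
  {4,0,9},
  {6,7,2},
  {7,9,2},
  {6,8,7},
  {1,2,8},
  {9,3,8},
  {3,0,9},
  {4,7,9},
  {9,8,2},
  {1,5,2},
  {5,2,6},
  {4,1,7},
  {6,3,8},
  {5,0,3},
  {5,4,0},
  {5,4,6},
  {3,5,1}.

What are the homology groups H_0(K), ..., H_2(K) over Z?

H_0 ≅ Z,  H_1 ≅ Z ⊕ Z/2,  H_2 = 0.

K has 10 vertices, 30 edges, 20 triangles.
rank ∂_0 = 0, rank ∂_1 = 9 ⇒ b_0 = 10 − 0 − 9 = 1; all invariant factors of ∂_1 are 1 so no torsion. So H_0 = Z.
rank ∂_1 = 9, rank ∂_2 = 20 ⇒ b_1 = 30 − 9 − 20 = 1; ∂_2 has invariant factor(s) [2] giving torsion. So H_1 = Z ⊕ Z/2.
rank ∂_2 = 20, rank ∂_3 = 0 ⇒ b_2 = 20 − 20 − 0 = 0. So H_2 = 0.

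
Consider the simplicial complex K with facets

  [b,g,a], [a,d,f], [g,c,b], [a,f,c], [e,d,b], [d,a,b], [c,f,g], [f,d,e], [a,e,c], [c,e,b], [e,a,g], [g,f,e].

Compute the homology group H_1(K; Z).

H_1 = Z/2Z.

Take the total order a < b < c < d < e < f < g on the vertex set. Then K (dimension 2) consists of the simplices:

  0-simplices (7): a, b, c, d, e, f, g
  1-simplices (18): ab, ac, ad, ae, af, ag, bc, bd, be, bg, ce, cf, cg, de, df, ef, eg, fg
  2-simplices (12): abd, abg, ace, acf, adf, aeg, bce, bcg, bde, cfg, def, efg

Hence C_0 ≅ Z^7, C_1 ≅ Z^18, C_2 ≅ Z^12.

Boundary ∂_1: C_1 → C_0 sends each edge [p,q] (with p < q) to q − p.
This gives a 7×18 integer matrix of rank 6; reducing to Smith normal form yields diagonal entries (1,1,1,1,1,1).

Boundary ∂_2: C_2 → C_1 maps a triangle to the signed sum of its edges. For instance
  ∂acf = cf − af + ac,
  ∂abd = bd − ad + ab.
As a 18×12 matrix over Z this has rank 12, with invariant factors (1,1,1,1,1,1,1,1,1,1,1,2).

Reading off H_k = ker ∂_k / im ∂_{k+1}:

  H_1: rank ker ∂_1 − rank ∂_2 = (18 − 6) − 12 = 0, and ∂_2 has invariant factor 2 > 1, so H_1 = Z/2Z.

(K is a triangulation of the real projective plane RP^2.)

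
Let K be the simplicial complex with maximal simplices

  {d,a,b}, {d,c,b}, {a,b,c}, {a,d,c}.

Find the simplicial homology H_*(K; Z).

H_0 = Z,  H_1 = 0,  H_2 = Z.

Fix the vertex order a < b < c < d and write every simplex with vertices in increasing order. Then dim K = 2 and the simplices of K are:

  0-simplices (4): a, b, c, d
  1-simplices (6): ab, ac, ad, bc, bd, cd
  2-simplices (4): abc, abd, acd, bcd

giving chain groups C_0 ≅ Z^4, C_1 ≅ Z^6, C_2 ≅ Z^4.

Boundary ∂_1: C_1 → C_0 sends each edge [p,q] (with p < q) to q − p. For instance
  ∂ad = d − a.
As a 4×6 matrix over Z this has rank 3, with invariant factors (1,1,1).

∂_2: C_2 → C_1 sends each 2-simplex [p,q,r] to [q,r] − [p,r] + [p,q]. For instance
  ∂abc = bc − ac + ab,
  ∂bcd = cd − bd + bc.
The resulting 6×4 matrix has rank 3, and its Smith normal form has invariant factors (1,1,1).

Computing H_k = (kernel of ∂_k) / (image of ∂_{k+1}):

  H_0: rank C_0 − rank ∂_1 = 4 − 3 = 1, and the invariant factors of ∂_1 are all 1, so H_0 ≅ Z.
  H_1: rank ker ∂_1 − rank ∂_2 = (6 − 3) − 3 = 0, and the invariant factors of ∂_2 are all 1, so H_1 ≅ 0.
  H_2: rank ker ∂_2 − rank ∂_3 = (4 − 3) − 0 = 1, and there is no ∂_3, so H_2 ≅ Z.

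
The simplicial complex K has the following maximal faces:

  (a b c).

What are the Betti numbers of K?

b_0 = 1, b_1 = 0, b_2 = 0.

We work with the vertex ordering a < b < c. The simplices of K, each written with vertices in increasing order, are:

  0-simplices (3): a, b, c
  1-simplices (3): ab, ac, bc
  2-simplices (1): abc

Hence C_0 ≅ Z^3, C_1 ≅ Z^3, C_2 ≅ Z^1.

Boundary ∂_1: C_1 → C_0 is given by ∂[p,q] = [q] − [p]. For instance
  ∂ab = b − a.
As a 3×3 matrix over Z this has rank 2, with invariant factors (1,1).

Boundary ∂_2: C_2 → C_1 sends each 2-simplex [p,q,r] to [q,r] − [p,r] + [p,q]. For instance
  ∂abc = bc − ac + ab.
As a 3×1 matrix over Z this has rank 1, with invariant factors (1).

Computing H_k = (kernel of ∂_k) / (image of ∂_{k+1}):

  H_0: rank C_0 − rank ∂_1 = 3 − 2 = 1, and the invariant factors of ∂_1 are all 1, so H_0 = Z.
  H_1: rank ker ∂_1 − rank ∂_2 = (3 − 2) − 1 = 0, and the invariant factors of ∂_2 are all 1, so H_1 = 0.
  H_2: rank ker ∂_2 − rank ∂_3 = (1 − 1) − 0 = 0, and there is no ∂_3, so H_2 = 0.

(K is a triangulation of the 2-simplex.)

Hence the Betti numbers are b_0 = 1, b_1 = 0, b_2 = 0.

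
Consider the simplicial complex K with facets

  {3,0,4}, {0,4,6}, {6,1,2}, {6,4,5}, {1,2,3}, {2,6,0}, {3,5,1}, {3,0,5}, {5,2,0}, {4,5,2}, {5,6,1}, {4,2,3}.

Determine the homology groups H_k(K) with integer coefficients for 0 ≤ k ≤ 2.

H_0 ≅ Z,  H_1 ≅ Z/2Z,  H_2 = 0.

Fix the vertex order 0 < 1 < 2 < 3 < 4 < 5 < 6 and write every simplex with vertices in increasing order. Then dim K = 2 and the simplices of K are:

  0-simplices (7): [0], [1], [2], [3], [4], [5], [6]
  1-simplices (18): [0,2], [0,3], [0,4], [0,5], [0,6], [1,2], [1,3], [1,5], [1,6], [2,3], [2,4], [2,5], [2,6], [3,4], [3,5], [4,5], [4,6], [5,6]
  2-simplices (12): [0,2,5], [0,2,6], [0,3,4], [0,3,5], [0,4,6], [1,2,3], [1,2,6], [1,3,5], [1,5,6], [2,3,4], [2,4,5], [4,5,6]

giving chain groups C_0 ≅ Z^7, C_1 ≅ Z^18, C_2 ≅ Z^12.

∂_1: C_1 → C_0 is given by ∂[p,q] = [q] − [p]. For instance
  ∂[1,3] = [3] − [1].
The resulting 7×18 matrix has rank 6, and its Smith normal form has invariant factors (1,1,1,1,1,1).

The boundary map ∂_2: C_2 → C_1 sends each 2-simplex [p,q,r] to [q,r] − [p,r] + [p,q]. For instance
  ∂[1,3,5] = [3,5] − [1,5] + [1,3],
  ∂[0,2,5] = [2,5] − [0,5] + [0,2].
This gives a 18×12 integer matrix of rank 12; reducing to Smith normal form yields diagonal entries (1,1,1,1,1,1,1,1,1,1,1,2).

Now H_k = ker ∂_k / im ∂_{k+1}, so:

  H_0: rank C_0 − rank ∂_1 = 7 − 6 = 1, and the invariant factors of ∂_1 are all 1, so H_0 ≅ Z.
  H_1: rank ker ∂_1 − rank ∂_2 = (18 − 6) − 12 = 0, and ∂_2 has invariant factor 2 > 1, so H_1 ≅ Z/2Z.
  H_2: rank ker ∂_2 − rank ∂_3 = (12 − 12) − 0 = 0, and there is no ∂_3, so H_2 ≅ 0.

(K is a triangulation of the real projective plane RP^2.)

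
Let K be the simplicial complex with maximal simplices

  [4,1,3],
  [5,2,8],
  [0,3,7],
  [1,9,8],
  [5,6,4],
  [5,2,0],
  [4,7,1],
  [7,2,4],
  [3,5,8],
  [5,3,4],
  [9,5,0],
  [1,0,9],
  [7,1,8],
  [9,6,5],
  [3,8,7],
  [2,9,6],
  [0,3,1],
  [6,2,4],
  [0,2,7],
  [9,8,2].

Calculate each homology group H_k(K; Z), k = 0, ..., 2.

H_0 = Z,  H_1 = Z ⊕ Z/2,  H_2 = 0.

Take the total order 0 < 1 < 2 < 3 < 4 < 5 < 6 < 7 < 8 < 9 on the vertex set. Then K (dimension 2) consists of the simplices:

  0-simplices (10): [0], [1], [2], [3], [4], [5], [6], [7], [8], [9]
  1-simplices (30): (30 of them)
  2-simplices (20): (20 of them)

giving chain groups C_0 ≅ Z^10, C_1 ≅ Z^30, C_2 ≅ Z^20.

Boundary ∂_1: C_1 → C_0 maps an edge to its endpoints' difference, ∂[p,q] = q − p. For instance
  ∂[2,9] = [9] − [2].
The 10×30 boundary matrix has rank 9 and Smith normal form diag(1,1,1,1,1,1,1,1,1).

∂_2: C_2 → C_1 sends each 2-simplex [p,q,r] to [q,r] − [p,r] + [p,q]. For instance
  ∂[5,6,9] = [6,9] − [5,9] + [5,6],
  ∂[2,4,7] = [4,7] − [2,7] + [2,4].
This gives a 30×20 integer matrix of rank 20; reducing to Smith normal form yields diagonal entries (1,1,1,1,1,1,1,1,1,1,1,1,1,1,1,1,1,1,1,2).

Now H_k = ker ∂_k / im ∂_{k+1}, so:

  H_0: rank C_0 − rank ∂_1 = 10 − 9 = 1, and the invariant factors of ∂_1 are all 1, so H_0 ≅ Z.
  H_1: rank ker ∂_1 − rank ∂_2 = (30 − 9) − 20 = 1, and ∂_2 has invariant factor 2 > 1, so H_1 ≅ Z ⊕ Z/2.
  H_2: rank ker ∂_2 − rank ∂_3 = (20 − 20) − 0 = 0, and there is no ∂_3, so H_2 ≅ 0.

(K is a triangulation of the Klein bottle.)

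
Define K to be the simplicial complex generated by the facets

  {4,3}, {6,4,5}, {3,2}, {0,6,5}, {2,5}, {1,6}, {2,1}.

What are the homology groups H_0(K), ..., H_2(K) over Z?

H_0 = Z,  H_1 = Z^2,  H_2 = 0.

Order the vertices as 0 < 1 < 2 < 3 < 4 < 5 < 6. Listing each simplex with vertices in this order, K has dimension 2 with simplices:

  0-simplices (7): [0], [1], [2], [3], [4], [5], [6]
  1-simplices (10): [0,5], [0,6], [1,2], [1,6], [2,3], [2,5], [3,4], [4,5], [4,6], [5,6]
  2-simplices (2): [0,5,6], [4,5,6]

Hence C_0 ≅ Z^7, C_1 ≅ Z^10, C_2 ≅ Z^2.

The boundary map ∂_1: C_1 → C_0 maps an edge to its endpoints' difference, ∂[p,q] = q − p. For instance
  ∂[3,4] = [4] − [3].
As a 7×10 matrix over Z this has rank 6, with invariant factors (1,1,1,1,1,1).

∂_2: C_2 → C_1 maps a triangle to the signed sum of its edges. For instance
  ∂[0,5,6] = [5,6] − [0,6] + [0,5],
  ∂[4,5,6] = [5,6] − [4,6] + [4,5].
This gives a 10×2 integer matrix of rank 2; reducing to Smith normal form yields diagonal entries (1,1).

From H_k ≅ ker(∂_k) / im(∂_{k+1}) we obtain:

  H_0: rank C_0 − rank ∂_1 = 7 − 6 = 1, and the invariant factors of ∂_1 are all 1, so H_0 = Z.
  H_1: rank ker ∂_1 − rank ∂_2 = (10 − 6) − 2 = 2, and the invariant factors of ∂_2 are all 1, so H_1 = Z^2.
  H_2: rank ker ∂_2 − rank ∂_3 = (2 − 2) − 0 = 0, and there is no ∂_3, so H_2 = 0.

As a check, the Euler characteristic is 7 − 10 + 2 = -1, which agrees with 1 − 2 + 0 = -1.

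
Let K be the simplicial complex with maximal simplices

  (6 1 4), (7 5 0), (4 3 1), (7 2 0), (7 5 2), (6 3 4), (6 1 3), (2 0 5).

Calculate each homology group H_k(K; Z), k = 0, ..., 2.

H_0 ≅ Z^2,  H_1 = 0,  H_2 ≅ Z^2.

K has 8 vertices, 12 edges, 8 triangles.
rank ∂_0 = 0, rank ∂_1 = 6 ⇒ b_0 = 8 − 0 − 6 = 2; all invariant factors of ∂_1 are 1 so no torsion. So H_0 ≅ Z^2.
rank ∂_1 = 6, rank ∂_2 = 6 ⇒ b_1 = 12 − 6 − 6 = 0; all invariant factors of ∂_2 are 1 so no torsion. So H_1 ≅ 0.
rank ∂_2 = 6, rank ∂_3 = 0 ⇒ b_2 = 8 − 6 − 0 = 2. So H_2 ≅ Z^2.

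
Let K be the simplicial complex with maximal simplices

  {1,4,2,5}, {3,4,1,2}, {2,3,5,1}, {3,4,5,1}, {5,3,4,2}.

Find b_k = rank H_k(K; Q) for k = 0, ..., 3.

b_0 = 1, b_1 = 0, b_2 = 0, b_3 = 1.

K has 5 vertices, 10 edges, 10 triangles, 5 3-simplices.
rank ∂_0 = 0, rank ∂_1 = 4 ⇒ b_0 = 5 − 0 − 4 = 1; all invariant factors of ∂_1 are 1 so no torsion. So H_0 = Z.
rank ∂_1 = 4, rank ∂_2 = 6 ⇒ b_1 = 10 − 4 − 6 = 0; all invariant factors of ∂_2 are 1 so no torsion. So H_1 = 0.
rank ∂_2 = 6, rank ∂_3 = 4 ⇒ b_2 = 10 − 6 − 4 = 0; all invariant factors of ∂_3 are 1 so no torsion. So H_2 = 0.
rank ∂_3 = 4, rank ∂_4 = 0 ⇒ b_3 = 5 − 4 − 0 = 1. So H_3 = Z.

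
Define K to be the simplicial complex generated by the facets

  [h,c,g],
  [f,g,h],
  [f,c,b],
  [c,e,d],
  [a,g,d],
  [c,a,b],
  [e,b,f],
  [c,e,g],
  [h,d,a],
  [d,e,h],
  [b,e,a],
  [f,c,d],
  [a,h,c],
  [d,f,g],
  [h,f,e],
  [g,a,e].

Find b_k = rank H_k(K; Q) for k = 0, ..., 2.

b_0 = 1, b_1 = 2, b_2 = 1.

Fix the vertex order a < b < c < d < e < f < g < h and write every simplex with vertices in increasing order. Then dim K = 2 and the simplices of K are:

  0-simplices (8): a, b, c, d, e, f, g, h
  1-simplices (24): ab, ac, ad, ae, ag, ah, bc, be, bf, cd, ce, cf, cg, ch, de, df, dg, dh, ef, eg, eh, fg, fh, gh
  2-simplices (16): abc, abe, ach, adg, adh, aeg, bcf, bef, cde, cdf, ceg, cgh, deh, dfg, efh, fgh

so the chain groups are C_0 ≅ Z^8, C_1 ≅ Z^24, C_2 ≅ Z^16.

Boundary ∂_1: C_1 → C_0 maps an edge to its endpoints' difference, ∂[p,q] = q − p. For instance
  ∂eh = h − e.
As a 8×24 matrix over Z this has rank 7, with invariant factors (1,1,1,1,1,1,1).

The boundary map ∂_2: C_2 → C_1 acts by ∂[p,q,r] = [q,r] − [p,r] + [p,q]. For instance
  ∂adh = dh − ah + ad,
  ∂ach = ch − ah + ac.
As a 24×16 matrix over Z this has rank 15, with invariant factors (1,1,1,1,1,1,1,1,1,1,1,1,1,1,1).

Now H_k = ker ∂_k / im ∂_{k+1}, so:

  H_0: rank C_0 − rank ∂_1 = 8 − 7 = 1, and the invariant factors of ∂_1 are all 1, so H_0 ≅ Z.
  H_1: rank ker ∂_1 − rank ∂_2 = (24 − 7) − 15 = 2, and the invariant factors of ∂_2 are all 1, so H_1 ≅ Z^2.
  H_2: rank ker ∂_2 − rank ∂_3 = (16 − 15) − 0 = 1, and there is no ∂_3, so H_2 ≅ Z.

Hence the Betti numbers are b_0 = 1, b_1 = 2, b_2 = 1.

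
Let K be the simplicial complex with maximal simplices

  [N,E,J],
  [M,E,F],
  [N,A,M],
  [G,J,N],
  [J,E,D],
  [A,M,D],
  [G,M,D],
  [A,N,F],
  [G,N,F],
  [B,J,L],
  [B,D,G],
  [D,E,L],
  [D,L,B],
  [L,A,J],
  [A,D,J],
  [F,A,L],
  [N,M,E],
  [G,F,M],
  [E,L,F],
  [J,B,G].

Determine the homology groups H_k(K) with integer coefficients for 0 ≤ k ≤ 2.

H_0 = Z,  H_1 = Z × Z/2,  H_2 = 0.

We work with the vertex ordering A < B < D < E < F < G < J < L < M < N. The simplices of K, each written with vertices in increasing order, are:

  0-simplices (10): A, B, D, E, F, G, J, L, M, N
  1-simplices (30): AD, AF, AJ, AL, AM, AN, BD, BG, BJ, BL, DE, DG, DJ, DL, DM, EF, EJ, EL, EM, EN, FG, FL, FM, FN, GJ, GM, GN, JL, JN, MN
  2-simplices (20): ADJ, ADM, AFL, AFN, AJL, AMN, BDG, BDL, BGJ, BJL, DEJ, DEL, DGM, EFL, EFM, EJN, EMN, FGM, FGN, GJN

so the chain groups are C_0 ≅ Z^10, C_1 ≅ Z^30, C_2 ≅ Z^20.

∂_1: C_1 → C_0 sends each edge [p,q] (with p < q) to q − p. For instance
  ∂JL = L − J.
The resulting 10×30 matrix has rank 9, and its Smith normal form has invariant factors (1,1,1,1,1,1,1,1,1).

The boundary map ∂_2: C_2 → C_1 acts by ∂[p,q,r] = [q,r] − [p,r] + [p,q]. For instance
  ∂ADM = DM − AM + AD,
  ∂AMN = MN − AN + AM.
As a 30×20 matrix over Z this has rank 20, with invariant factors (1,1,1,1,1,1,1,1,1,1,1,1,1,1,1,1,1,1,1,2).

Now H_k = ker ∂_k / im ∂_{k+1}, so:

  H_0: rank C_0 − rank ∂_1 = 10 − 9 = 1, and the invariant factors of ∂_1 are all 1, so H_0 = Z.
  H_1: rank ker ∂_1 − rank ∂_2 = (30 − 9) − 20 = 1, and ∂_2 has invariant factor 2 > 1, so H_1 = Z × Z/2.
  H_2: rank ker ∂_2 − rank ∂_3 = (20 − 20) − 0 = 0, and there is no ∂_3, so H_2 = 0.

As a check, the Euler characteristic is 10 − 30 + 20 = 0, which agrees with 1 − 1 + 0 = 0.
(K is a triangulation of the Klein bottle.)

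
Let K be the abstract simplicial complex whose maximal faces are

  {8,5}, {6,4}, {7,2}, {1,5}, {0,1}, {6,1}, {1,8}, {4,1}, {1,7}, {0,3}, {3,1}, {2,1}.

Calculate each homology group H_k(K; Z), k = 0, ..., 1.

H_0 = Z,  H_1 = Z^4.

Order the vertices as 0 < 1 < 2 < 3 < 4 < 5 < 6 < 7 < 8. Listing each simplex with vertices in this order, K has dimension 1 with simplices:

  0-simplices (9): [0], [1], [2], [3], [4], [5], [6], [7], [8]
  1-simplices (12): [0,1], [0,3], [1,2], [1,3], [1,4], [1,5], [1,6], [1,7], [1,8], [2,7], [4,6], [5,8]

Hence C_0 ≅ Z^9, C_1 ≅ Z^12.

∂_1: C_1 → C_0 sends each edge [p,q] (with p < q) to q − p.
The resulting 9×12 matrix has rank 8, and its Smith normal form has invariant factors (1,1,1,1,1,1,1,1).

From H_k ≅ ker(∂_k) / im(∂_{k+1}) we obtain:

  H_0: rank C_0 − rank ∂_1 = 9 − 8 = 1, and the invariant factors of ∂_1 are all 1, so H_0 = Z.
  H_1: rank ker ∂_1 − rank ∂_2 = (12 − 8) − 0 = 4, and there is no ∂_2, so H_1 = Z^4.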